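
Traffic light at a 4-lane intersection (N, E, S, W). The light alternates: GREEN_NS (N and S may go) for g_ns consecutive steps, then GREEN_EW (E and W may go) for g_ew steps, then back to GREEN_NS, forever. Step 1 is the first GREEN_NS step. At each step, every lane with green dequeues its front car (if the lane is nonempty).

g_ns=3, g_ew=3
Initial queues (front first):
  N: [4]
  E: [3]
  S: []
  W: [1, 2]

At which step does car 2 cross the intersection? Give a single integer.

Step 1 [NS]: N:car4-GO,E:wait,S:empty,W:wait | queues: N=0 E=1 S=0 W=2
Step 2 [NS]: N:empty,E:wait,S:empty,W:wait | queues: N=0 E=1 S=0 W=2
Step 3 [NS]: N:empty,E:wait,S:empty,W:wait | queues: N=0 E=1 S=0 W=2
Step 4 [EW]: N:wait,E:car3-GO,S:wait,W:car1-GO | queues: N=0 E=0 S=0 W=1
Step 5 [EW]: N:wait,E:empty,S:wait,W:car2-GO | queues: N=0 E=0 S=0 W=0
Car 2 crosses at step 5

5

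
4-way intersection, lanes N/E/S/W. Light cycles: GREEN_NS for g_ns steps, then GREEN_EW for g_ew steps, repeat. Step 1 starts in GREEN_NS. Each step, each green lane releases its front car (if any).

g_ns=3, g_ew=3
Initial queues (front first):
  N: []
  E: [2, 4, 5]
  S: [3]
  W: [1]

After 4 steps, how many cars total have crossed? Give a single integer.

Answer: 3

Derivation:
Step 1 [NS]: N:empty,E:wait,S:car3-GO,W:wait | queues: N=0 E=3 S=0 W=1
Step 2 [NS]: N:empty,E:wait,S:empty,W:wait | queues: N=0 E=3 S=0 W=1
Step 3 [NS]: N:empty,E:wait,S:empty,W:wait | queues: N=0 E=3 S=0 W=1
Step 4 [EW]: N:wait,E:car2-GO,S:wait,W:car1-GO | queues: N=0 E=2 S=0 W=0
Cars crossed by step 4: 3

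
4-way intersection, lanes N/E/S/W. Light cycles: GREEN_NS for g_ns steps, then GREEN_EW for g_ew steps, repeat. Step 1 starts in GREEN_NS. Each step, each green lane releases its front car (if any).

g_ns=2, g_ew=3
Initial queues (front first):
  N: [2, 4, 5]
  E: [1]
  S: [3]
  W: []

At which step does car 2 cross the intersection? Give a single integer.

Step 1 [NS]: N:car2-GO,E:wait,S:car3-GO,W:wait | queues: N=2 E=1 S=0 W=0
Step 2 [NS]: N:car4-GO,E:wait,S:empty,W:wait | queues: N=1 E=1 S=0 W=0
Step 3 [EW]: N:wait,E:car1-GO,S:wait,W:empty | queues: N=1 E=0 S=0 W=0
Step 4 [EW]: N:wait,E:empty,S:wait,W:empty | queues: N=1 E=0 S=0 W=0
Step 5 [EW]: N:wait,E:empty,S:wait,W:empty | queues: N=1 E=0 S=0 W=0
Step 6 [NS]: N:car5-GO,E:wait,S:empty,W:wait | queues: N=0 E=0 S=0 W=0
Car 2 crosses at step 1

1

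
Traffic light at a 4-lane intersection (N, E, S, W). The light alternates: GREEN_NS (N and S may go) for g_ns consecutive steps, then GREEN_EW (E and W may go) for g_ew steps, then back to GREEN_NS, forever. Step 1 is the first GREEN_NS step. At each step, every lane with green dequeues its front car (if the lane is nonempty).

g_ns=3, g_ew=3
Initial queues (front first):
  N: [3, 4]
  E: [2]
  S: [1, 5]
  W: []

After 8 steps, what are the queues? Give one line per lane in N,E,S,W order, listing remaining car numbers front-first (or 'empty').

Step 1 [NS]: N:car3-GO,E:wait,S:car1-GO,W:wait | queues: N=1 E=1 S=1 W=0
Step 2 [NS]: N:car4-GO,E:wait,S:car5-GO,W:wait | queues: N=0 E=1 S=0 W=0
Step 3 [NS]: N:empty,E:wait,S:empty,W:wait | queues: N=0 E=1 S=0 W=0
Step 4 [EW]: N:wait,E:car2-GO,S:wait,W:empty | queues: N=0 E=0 S=0 W=0

N: empty
E: empty
S: empty
W: empty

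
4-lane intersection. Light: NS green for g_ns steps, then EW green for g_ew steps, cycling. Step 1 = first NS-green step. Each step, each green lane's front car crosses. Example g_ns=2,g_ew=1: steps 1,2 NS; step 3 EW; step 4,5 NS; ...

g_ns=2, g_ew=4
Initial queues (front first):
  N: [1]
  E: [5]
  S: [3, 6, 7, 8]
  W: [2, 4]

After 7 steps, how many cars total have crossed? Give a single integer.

Step 1 [NS]: N:car1-GO,E:wait,S:car3-GO,W:wait | queues: N=0 E=1 S=3 W=2
Step 2 [NS]: N:empty,E:wait,S:car6-GO,W:wait | queues: N=0 E=1 S=2 W=2
Step 3 [EW]: N:wait,E:car5-GO,S:wait,W:car2-GO | queues: N=0 E=0 S=2 W=1
Step 4 [EW]: N:wait,E:empty,S:wait,W:car4-GO | queues: N=0 E=0 S=2 W=0
Step 5 [EW]: N:wait,E:empty,S:wait,W:empty | queues: N=0 E=0 S=2 W=0
Step 6 [EW]: N:wait,E:empty,S:wait,W:empty | queues: N=0 E=0 S=2 W=0
Step 7 [NS]: N:empty,E:wait,S:car7-GO,W:wait | queues: N=0 E=0 S=1 W=0
Cars crossed by step 7: 7

Answer: 7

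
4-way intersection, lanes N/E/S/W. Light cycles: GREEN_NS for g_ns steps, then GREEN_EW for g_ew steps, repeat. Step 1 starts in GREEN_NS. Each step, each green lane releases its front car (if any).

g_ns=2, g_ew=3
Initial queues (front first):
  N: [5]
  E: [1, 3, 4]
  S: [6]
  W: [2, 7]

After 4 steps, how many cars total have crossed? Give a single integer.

Step 1 [NS]: N:car5-GO,E:wait,S:car6-GO,W:wait | queues: N=0 E=3 S=0 W=2
Step 2 [NS]: N:empty,E:wait,S:empty,W:wait | queues: N=0 E=3 S=0 W=2
Step 3 [EW]: N:wait,E:car1-GO,S:wait,W:car2-GO | queues: N=0 E=2 S=0 W=1
Step 4 [EW]: N:wait,E:car3-GO,S:wait,W:car7-GO | queues: N=0 E=1 S=0 W=0
Cars crossed by step 4: 6

Answer: 6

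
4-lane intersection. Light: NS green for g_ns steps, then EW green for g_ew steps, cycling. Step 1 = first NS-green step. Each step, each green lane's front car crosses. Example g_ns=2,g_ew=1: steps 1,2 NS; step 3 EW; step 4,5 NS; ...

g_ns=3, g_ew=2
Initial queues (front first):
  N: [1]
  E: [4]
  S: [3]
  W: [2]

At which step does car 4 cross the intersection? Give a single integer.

Step 1 [NS]: N:car1-GO,E:wait,S:car3-GO,W:wait | queues: N=0 E=1 S=0 W=1
Step 2 [NS]: N:empty,E:wait,S:empty,W:wait | queues: N=0 E=1 S=0 W=1
Step 3 [NS]: N:empty,E:wait,S:empty,W:wait | queues: N=0 E=1 S=0 W=1
Step 4 [EW]: N:wait,E:car4-GO,S:wait,W:car2-GO | queues: N=0 E=0 S=0 W=0
Car 4 crosses at step 4

4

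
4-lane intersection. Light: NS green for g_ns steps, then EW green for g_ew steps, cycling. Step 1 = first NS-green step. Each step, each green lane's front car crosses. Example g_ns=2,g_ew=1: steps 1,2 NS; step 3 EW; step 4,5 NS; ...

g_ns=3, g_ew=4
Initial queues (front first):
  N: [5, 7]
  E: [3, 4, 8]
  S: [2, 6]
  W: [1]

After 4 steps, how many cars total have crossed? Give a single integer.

Answer: 6

Derivation:
Step 1 [NS]: N:car5-GO,E:wait,S:car2-GO,W:wait | queues: N=1 E=3 S=1 W=1
Step 2 [NS]: N:car7-GO,E:wait,S:car6-GO,W:wait | queues: N=0 E=3 S=0 W=1
Step 3 [NS]: N:empty,E:wait,S:empty,W:wait | queues: N=0 E=3 S=0 W=1
Step 4 [EW]: N:wait,E:car3-GO,S:wait,W:car1-GO | queues: N=0 E=2 S=0 W=0
Cars crossed by step 4: 6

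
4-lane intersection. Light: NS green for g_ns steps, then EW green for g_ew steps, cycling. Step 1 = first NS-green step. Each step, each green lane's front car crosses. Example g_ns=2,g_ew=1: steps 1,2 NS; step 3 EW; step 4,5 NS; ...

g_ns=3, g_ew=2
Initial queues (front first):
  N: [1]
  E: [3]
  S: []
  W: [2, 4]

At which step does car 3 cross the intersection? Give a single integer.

Step 1 [NS]: N:car1-GO,E:wait,S:empty,W:wait | queues: N=0 E=1 S=0 W=2
Step 2 [NS]: N:empty,E:wait,S:empty,W:wait | queues: N=0 E=1 S=0 W=2
Step 3 [NS]: N:empty,E:wait,S:empty,W:wait | queues: N=0 E=1 S=0 W=2
Step 4 [EW]: N:wait,E:car3-GO,S:wait,W:car2-GO | queues: N=0 E=0 S=0 W=1
Step 5 [EW]: N:wait,E:empty,S:wait,W:car4-GO | queues: N=0 E=0 S=0 W=0
Car 3 crosses at step 4

4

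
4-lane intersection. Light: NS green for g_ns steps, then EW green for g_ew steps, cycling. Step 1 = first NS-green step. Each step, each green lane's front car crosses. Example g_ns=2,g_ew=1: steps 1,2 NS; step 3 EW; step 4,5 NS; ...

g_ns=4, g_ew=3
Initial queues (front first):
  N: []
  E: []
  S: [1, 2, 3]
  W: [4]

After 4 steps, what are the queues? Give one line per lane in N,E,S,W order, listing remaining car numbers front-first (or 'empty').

Step 1 [NS]: N:empty,E:wait,S:car1-GO,W:wait | queues: N=0 E=0 S=2 W=1
Step 2 [NS]: N:empty,E:wait,S:car2-GO,W:wait | queues: N=0 E=0 S=1 W=1
Step 3 [NS]: N:empty,E:wait,S:car3-GO,W:wait | queues: N=0 E=0 S=0 W=1
Step 4 [NS]: N:empty,E:wait,S:empty,W:wait | queues: N=0 E=0 S=0 W=1

N: empty
E: empty
S: empty
W: 4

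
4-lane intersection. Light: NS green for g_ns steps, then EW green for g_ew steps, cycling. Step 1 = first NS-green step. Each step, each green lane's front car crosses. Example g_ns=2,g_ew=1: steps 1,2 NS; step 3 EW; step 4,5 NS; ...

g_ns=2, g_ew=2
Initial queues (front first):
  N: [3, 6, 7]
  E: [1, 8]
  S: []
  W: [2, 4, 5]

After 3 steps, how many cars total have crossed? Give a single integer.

Answer: 4

Derivation:
Step 1 [NS]: N:car3-GO,E:wait,S:empty,W:wait | queues: N=2 E=2 S=0 W=3
Step 2 [NS]: N:car6-GO,E:wait,S:empty,W:wait | queues: N=1 E=2 S=0 W=3
Step 3 [EW]: N:wait,E:car1-GO,S:wait,W:car2-GO | queues: N=1 E=1 S=0 W=2
Cars crossed by step 3: 4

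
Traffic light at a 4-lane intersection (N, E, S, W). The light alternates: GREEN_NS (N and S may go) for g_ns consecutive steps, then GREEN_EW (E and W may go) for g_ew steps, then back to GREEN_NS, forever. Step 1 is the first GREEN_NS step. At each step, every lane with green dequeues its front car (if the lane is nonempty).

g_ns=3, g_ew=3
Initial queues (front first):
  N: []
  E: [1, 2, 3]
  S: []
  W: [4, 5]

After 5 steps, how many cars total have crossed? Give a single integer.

Step 1 [NS]: N:empty,E:wait,S:empty,W:wait | queues: N=0 E=3 S=0 W=2
Step 2 [NS]: N:empty,E:wait,S:empty,W:wait | queues: N=0 E=3 S=0 W=2
Step 3 [NS]: N:empty,E:wait,S:empty,W:wait | queues: N=0 E=3 S=0 W=2
Step 4 [EW]: N:wait,E:car1-GO,S:wait,W:car4-GO | queues: N=0 E=2 S=0 W=1
Step 5 [EW]: N:wait,E:car2-GO,S:wait,W:car5-GO | queues: N=0 E=1 S=0 W=0
Cars crossed by step 5: 4

Answer: 4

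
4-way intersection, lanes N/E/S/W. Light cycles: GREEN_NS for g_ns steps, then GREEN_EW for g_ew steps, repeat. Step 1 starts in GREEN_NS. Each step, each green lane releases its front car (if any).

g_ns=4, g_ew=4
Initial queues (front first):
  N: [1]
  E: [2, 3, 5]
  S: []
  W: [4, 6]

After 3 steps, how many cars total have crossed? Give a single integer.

Answer: 1

Derivation:
Step 1 [NS]: N:car1-GO,E:wait,S:empty,W:wait | queues: N=0 E=3 S=0 W=2
Step 2 [NS]: N:empty,E:wait,S:empty,W:wait | queues: N=0 E=3 S=0 W=2
Step 3 [NS]: N:empty,E:wait,S:empty,W:wait | queues: N=0 E=3 S=0 W=2
Cars crossed by step 3: 1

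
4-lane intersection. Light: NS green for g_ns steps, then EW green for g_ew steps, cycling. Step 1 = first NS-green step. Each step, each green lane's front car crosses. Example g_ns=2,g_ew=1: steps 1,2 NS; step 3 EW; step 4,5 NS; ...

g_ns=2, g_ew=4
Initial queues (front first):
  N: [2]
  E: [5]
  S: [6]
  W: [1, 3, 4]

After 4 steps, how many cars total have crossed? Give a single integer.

Answer: 5

Derivation:
Step 1 [NS]: N:car2-GO,E:wait,S:car6-GO,W:wait | queues: N=0 E=1 S=0 W=3
Step 2 [NS]: N:empty,E:wait,S:empty,W:wait | queues: N=0 E=1 S=0 W=3
Step 3 [EW]: N:wait,E:car5-GO,S:wait,W:car1-GO | queues: N=0 E=0 S=0 W=2
Step 4 [EW]: N:wait,E:empty,S:wait,W:car3-GO | queues: N=0 E=0 S=0 W=1
Cars crossed by step 4: 5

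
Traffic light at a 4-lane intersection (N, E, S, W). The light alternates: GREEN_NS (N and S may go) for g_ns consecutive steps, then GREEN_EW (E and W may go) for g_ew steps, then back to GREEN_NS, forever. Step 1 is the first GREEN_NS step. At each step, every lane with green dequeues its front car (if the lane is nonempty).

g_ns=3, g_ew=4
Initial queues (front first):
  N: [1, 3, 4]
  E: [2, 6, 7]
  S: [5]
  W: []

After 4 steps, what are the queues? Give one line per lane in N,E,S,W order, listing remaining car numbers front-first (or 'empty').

Step 1 [NS]: N:car1-GO,E:wait,S:car5-GO,W:wait | queues: N=2 E=3 S=0 W=0
Step 2 [NS]: N:car3-GO,E:wait,S:empty,W:wait | queues: N=1 E=3 S=0 W=0
Step 3 [NS]: N:car4-GO,E:wait,S:empty,W:wait | queues: N=0 E=3 S=0 W=0
Step 4 [EW]: N:wait,E:car2-GO,S:wait,W:empty | queues: N=0 E=2 S=0 W=0

N: empty
E: 6 7
S: empty
W: empty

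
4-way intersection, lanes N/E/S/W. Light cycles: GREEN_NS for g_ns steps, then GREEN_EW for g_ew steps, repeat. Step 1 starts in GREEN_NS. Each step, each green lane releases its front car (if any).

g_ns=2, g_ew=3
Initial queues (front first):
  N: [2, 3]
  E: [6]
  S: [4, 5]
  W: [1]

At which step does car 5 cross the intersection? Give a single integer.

Step 1 [NS]: N:car2-GO,E:wait,S:car4-GO,W:wait | queues: N=1 E=1 S=1 W=1
Step 2 [NS]: N:car3-GO,E:wait,S:car5-GO,W:wait | queues: N=0 E=1 S=0 W=1
Step 3 [EW]: N:wait,E:car6-GO,S:wait,W:car1-GO | queues: N=0 E=0 S=0 W=0
Car 5 crosses at step 2

2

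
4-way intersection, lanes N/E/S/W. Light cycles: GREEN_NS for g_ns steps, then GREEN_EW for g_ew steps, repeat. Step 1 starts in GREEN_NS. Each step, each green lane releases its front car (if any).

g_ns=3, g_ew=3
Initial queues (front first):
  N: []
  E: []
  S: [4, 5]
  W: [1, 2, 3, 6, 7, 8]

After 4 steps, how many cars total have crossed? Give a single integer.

Answer: 3

Derivation:
Step 1 [NS]: N:empty,E:wait,S:car4-GO,W:wait | queues: N=0 E=0 S=1 W=6
Step 2 [NS]: N:empty,E:wait,S:car5-GO,W:wait | queues: N=0 E=0 S=0 W=6
Step 3 [NS]: N:empty,E:wait,S:empty,W:wait | queues: N=0 E=0 S=0 W=6
Step 4 [EW]: N:wait,E:empty,S:wait,W:car1-GO | queues: N=0 E=0 S=0 W=5
Cars crossed by step 4: 3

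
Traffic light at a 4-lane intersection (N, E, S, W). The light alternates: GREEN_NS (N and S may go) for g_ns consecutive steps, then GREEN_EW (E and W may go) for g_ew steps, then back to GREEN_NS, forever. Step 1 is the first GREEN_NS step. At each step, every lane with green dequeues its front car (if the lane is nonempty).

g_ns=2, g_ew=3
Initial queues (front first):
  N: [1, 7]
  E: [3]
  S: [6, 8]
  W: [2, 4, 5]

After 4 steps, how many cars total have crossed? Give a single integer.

Answer: 7

Derivation:
Step 1 [NS]: N:car1-GO,E:wait,S:car6-GO,W:wait | queues: N=1 E=1 S=1 W=3
Step 2 [NS]: N:car7-GO,E:wait,S:car8-GO,W:wait | queues: N=0 E=1 S=0 W=3
Step 3 [EW]: N:wait,E:car3-GO,S:wait,W:car2-GO | queues: N=0 E=0 S=0 W=2
Step 4 [EW]: N:wait,E:empty,S:wait,W:car4-GO | queues: N=0 E=0 S=0 W=1
Cars crossed by step 4: 7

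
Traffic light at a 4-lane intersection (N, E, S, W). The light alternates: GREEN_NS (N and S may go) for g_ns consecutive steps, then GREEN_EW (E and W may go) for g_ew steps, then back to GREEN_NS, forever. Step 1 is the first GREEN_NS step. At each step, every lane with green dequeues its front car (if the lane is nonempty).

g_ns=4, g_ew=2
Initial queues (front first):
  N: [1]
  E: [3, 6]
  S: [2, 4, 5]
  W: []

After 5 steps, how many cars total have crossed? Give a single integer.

Step 1 [NS]: N:car1-GO,E:wait,S:car2-GO,W:wait | queues: N=0 E=2 S=2 W=0
Step 2 [NS]: N:empty,E:wait,S:car4-GO,W:wait | queues: N=0 E=2 S=1 W=0
Step 3 [NS]: N:empty,E:wait,S:car5-GO,W:wait | queues: N=0 E=2 S=0 W=0
Step 4 [NS]: N:empty,E:wait,S:empty,W:wait | queues: N=0 E=2 S=0 W=0
Step 5 [EW]: N:wait,E:car3-GO,S:wait,W:empty | queues: N=0 E=1 S=0 W=0
Cars crossed by step 5: 5

Answer: 5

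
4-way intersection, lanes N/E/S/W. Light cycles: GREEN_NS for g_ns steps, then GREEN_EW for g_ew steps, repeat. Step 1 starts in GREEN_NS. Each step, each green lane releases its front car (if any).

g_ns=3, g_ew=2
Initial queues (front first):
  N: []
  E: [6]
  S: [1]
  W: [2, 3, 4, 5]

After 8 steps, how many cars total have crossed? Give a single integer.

Answer: 4

Derivation:
Step 1 [NS]: N:empty,E:wait,S:car1-GO,W:wait | queues: N=0 E=1 S=0 W=4
Step 2 [NS]: N:empty,E:wait,S:empty,W:wait | queues: N=0 E=1 S=0 W=4
Step 3 [NS]: N:empty,E:wait,S:empty,W:wait | queues: N=0 E=1 S=0 W=4
Step 4 [EW]: N:wait,E:car6-GO,S:wait,W:car2-GO | queues: N=0 E=0 S=0 W=3
Step 5 [EW]: N:wait,E:empty,S:wait,W:car3-GO | queues: N=0 E=0 S=0 W=2
Step 6 [NS]: N:empty,E:wait,S:empty,W:wait | queues: N=0 E=0 S=0 W=2
Step 7 [NS]: N:empty,E:wait,S:empty,W:wait | queues: N=0 E=0 S=0 W=2
Step 8 [NS]: N:empty,E:wait,S:empty,W:wait | queues: N=0 E=0 S=0 W=2
Cars crossed by step 8: 4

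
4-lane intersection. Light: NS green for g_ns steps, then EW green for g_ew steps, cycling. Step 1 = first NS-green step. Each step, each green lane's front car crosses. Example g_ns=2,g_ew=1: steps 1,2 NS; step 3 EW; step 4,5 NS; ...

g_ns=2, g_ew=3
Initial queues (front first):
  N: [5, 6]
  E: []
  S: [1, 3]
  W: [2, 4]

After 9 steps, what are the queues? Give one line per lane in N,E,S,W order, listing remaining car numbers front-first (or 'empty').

Step 1 [NS]: N:car5-GO,E:wait,S:car1-GO,W:wait | queues: N=1 E=0 S=1 W=2
Step 2 [NS]: N:car6-GO,E:wait,S:car3-GO,W:wait | queues: N=0 E=0 S=0 W=2
Step 3 [EW]: N:wait,E:empty,S:wait,W:car2-GO | queues: N=0 E=0 S=0 W=1
Step 4 [EW]: N:wait,E:empty,S:wait,W:car4-GO | queues: N=0 E=0 S=0 W=0

N: empty
E: empty
S: empty
W: empty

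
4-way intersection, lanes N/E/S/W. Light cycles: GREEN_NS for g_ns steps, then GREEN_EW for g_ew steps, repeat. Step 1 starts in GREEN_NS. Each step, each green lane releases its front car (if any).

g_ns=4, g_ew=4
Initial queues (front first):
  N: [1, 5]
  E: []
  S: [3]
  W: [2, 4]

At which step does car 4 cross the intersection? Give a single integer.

Step 1 [NS]: N:car1-GO,E:wait,S:car3-GO,W:wait | queues: N=1 E=0 S=0 W=2
Step 2 [NS]: N:car5-GO,E:wait,S:empty,W:wait | queues: N=0 E=0 S=0 W=2
Step 3 [NS]: N:empty,E:wait,S:empty,W:wait | queues: N=0 E=0 S=0 W=2
Step 4 [NS]: N:empty,E:wait,S:empty,W:wait | queues: N=0 E=0 S=0 W=2
Step 5 [EW]: N:wait,E:empty,S:wait,W:car2-GO | queues: N=0 E=0 S=0 W=1
Step 6 [EW]: N:wait,E:empty,S:wait,W:car4-GO | queues: N=0 E=0 S=0 W=0
Car 4 crosses at step 6

6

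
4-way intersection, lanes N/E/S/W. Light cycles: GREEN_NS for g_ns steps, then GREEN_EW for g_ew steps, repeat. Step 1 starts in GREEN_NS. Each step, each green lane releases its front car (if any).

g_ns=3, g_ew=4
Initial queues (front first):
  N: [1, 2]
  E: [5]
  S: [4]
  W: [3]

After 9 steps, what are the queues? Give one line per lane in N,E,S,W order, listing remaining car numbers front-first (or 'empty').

Step 1 [NS]: N:car1-GO,E:wait,S:car4-GO,W:wait | queues: N=1 E=1 S=0 W=1
Step 2 [NS]: N:car2-GO,E:wait,S:empty,W:wait | queues: N=0 E=1 S=0 W=1
Step 3 [NS]: N:empty,E:wait,S:empty,W:wait | queues: N=0 E=1 S=0 W=1
Step 4 [EW]: N:wait,E:car5-GO,S:wait,W:car3-GO | queues: N=0 E=0 S=0 W=0

N: empty
E: empty
S: empty
W: empty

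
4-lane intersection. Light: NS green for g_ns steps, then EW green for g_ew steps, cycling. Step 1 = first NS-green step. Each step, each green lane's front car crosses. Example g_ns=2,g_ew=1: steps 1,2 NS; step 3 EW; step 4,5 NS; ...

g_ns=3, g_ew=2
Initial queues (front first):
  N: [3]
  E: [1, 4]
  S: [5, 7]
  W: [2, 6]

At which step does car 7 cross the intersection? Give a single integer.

Step 1 [NS]: N:car3-GO,E:wait,S:car5-GO,W:wait | queues: N=0 E=2 S=1 W=2
Step 2 [NS]: N:empty,E:wait,S:car7-GO,W:wait | queues: N=0 E=2 S=0 W=2
Step 3 [NS]: N:empty,E:wait,S:empty,W:wait | queues: N=0 E=2 S=0 W=2
Step 4 [EW]: N:wait,E:car1-GO,S:wait,W:car2-GO | queues: N=0 E=1 S=0 W=1
Step 5 [EW]: N:wait,E:car4-GO,S:wait,W:car6-GO | queues: N=0 E=0 S=0 W=0
Car 7 crosses at step 2

2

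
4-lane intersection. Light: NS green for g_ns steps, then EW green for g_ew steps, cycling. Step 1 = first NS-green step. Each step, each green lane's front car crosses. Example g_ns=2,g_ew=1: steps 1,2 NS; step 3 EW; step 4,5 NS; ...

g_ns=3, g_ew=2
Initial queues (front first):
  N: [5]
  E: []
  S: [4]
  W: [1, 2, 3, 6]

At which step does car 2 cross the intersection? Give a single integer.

Step 1 [NS]: N:car5-GO,E:wait,S:car4-GO,W:wait | queues: N=0 E=0 S=0 W=4
Step 2 [NS]: N:empty,E:wait,S:empty,W:wait | queues: N=0 E=0 S=0 W=4
Step 3 [NS]: N:empty,E:wait,S:empty,W:wait | queues: N=0 E=0 S=0 W=4
Step 4 [EW]: N:wait,E:empty,S:wait,W:car1-GO | queues: N=0 E=0 S=0 W=3
Step 5 [EW]: N:wait,E:empty,S:wait,W:car2-GO | queues: N=0 E=0 S=0 W=2
Step 6 [NS]: N:empty,E:wait,S:empty,W:wait | queues: N=0 E=0 S=0 W=2
Step 7 [NS]: N:empty,E:wait,S:empty,W:wait | queues: N=0 E=0 S=0 W=2
Step 8 [NS]: N:empty,E:wait,S:empty,W:wait | queues: N=0 E=0 S=0 W=2
Step 9 [EW]: N:wait,E:empty,S:wait,W:car3-GO | queues: N=0 E=0 S=0 W=1
Step 10 [EW]: N:wait,E:empty,S:wait,W:car6-GO | queues: N=0 E=0 S=0 W=0
Car 2 crosses at step 5

5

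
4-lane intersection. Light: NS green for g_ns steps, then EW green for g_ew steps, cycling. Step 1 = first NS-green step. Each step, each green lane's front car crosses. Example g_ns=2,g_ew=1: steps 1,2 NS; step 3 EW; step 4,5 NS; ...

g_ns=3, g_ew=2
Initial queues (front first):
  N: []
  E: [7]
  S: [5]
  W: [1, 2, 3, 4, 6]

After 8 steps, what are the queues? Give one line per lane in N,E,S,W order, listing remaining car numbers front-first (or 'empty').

Step 1 [NS]: N:empty,E:wait,S:car5-GO,W:wait | queues: N=0 E=1 S=0 W=5
Step 2 [NS]: N:empty,E:wait,S:empty,W:wait | queues: N=0 E=1 S=0 W=5
Step 3 [NS]: N:empty,E:wait,S:empty,W:wait | queues: N=0 E=1 S=0 W=5
Step 4 [EW]: N:wait,E:car7-GO,S:wait,W:car1-GO | queues: N=0 E=0 S=0 W=4
Step 5 [EW]: N:wait,E:empty,S:wait,W:car2-GO | queues: N=0 E=0 S=0 W=3
Step 6 [NS]: N:empty,E:wait,S:empty,W:wait | queues: N=0 E=0 S=0 W=3
Step 7 [NS]: N:empty,E:wait,S:empty,W:wait | queues: N=0 E=0 S=0 W=3
Step 8 [NS]: N:empty,E:wait,S:empty,W:wait | queues: N=0 E=0 S=0 W=3

N: empty
E: empty
S: empty
W: 3 4 6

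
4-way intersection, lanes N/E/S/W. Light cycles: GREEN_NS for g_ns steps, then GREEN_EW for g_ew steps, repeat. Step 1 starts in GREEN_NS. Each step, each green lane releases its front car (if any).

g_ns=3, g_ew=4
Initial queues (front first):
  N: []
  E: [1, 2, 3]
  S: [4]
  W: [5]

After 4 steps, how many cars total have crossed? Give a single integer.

Answer: 3

Derivation:
Step 1 [NS]: N:empty,E:wait,S:car4-GO,W:wait | queues: N=0 E=3 S=0 W=1
Step 2 [NS]: N:empty,E:wait,S:empty,W:wait | queues: N=0 E=3 S=0 W=1
Step 3 [NS]: N:empty,E:wait,S:empty,W:wait | queues: N=0 E=3 S=0 W=1
Step 4 [EW]: N:wait,E:car1-GO,S:wait,W:car5-GO | queues: N=0 E=2 S=0 W=0
Cars crossed by step 4: 3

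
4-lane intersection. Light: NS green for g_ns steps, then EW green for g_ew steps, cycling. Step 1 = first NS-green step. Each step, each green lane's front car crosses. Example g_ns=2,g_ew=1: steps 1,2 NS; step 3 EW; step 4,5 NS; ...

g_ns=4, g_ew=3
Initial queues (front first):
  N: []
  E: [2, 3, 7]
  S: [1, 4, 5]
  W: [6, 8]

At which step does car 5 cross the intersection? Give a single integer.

Step 1 [NS]: N:empty,E:wait,S:car1-GO,W:wait | queues: N=0 E=3 S=2 W=2
Step 2 [NS]: N:empty,E:wait,S:car4-GO,W:wait | queues: N=0 E=3 S=1 W=2
Step 3 [NS]: N:empty,E:wait,S:car5-GO,W:wait | queues: N=0 E=3 S=0 W=2
Step 4 [NS]: N:empty,E:wait,S:empty,W:wait | queues: N=0 E=3 S=0 W=2
Step 5 [EW]: N:wait,E:car2-GO,S:wait,W:car6-GO | queues: N=0 E=2 S=0 W=1
Step 6 [EW]: N:wait,E:car3-GO,S:wait,W:car8-GO | queues: N=0 E=1 S=0 W=0
Step 7 [EW]: N:wait,E:car7-GO,S:wait,W:empty | queues: N=0 E=0 S=0 W=0
Car 5 crosses at step 3

3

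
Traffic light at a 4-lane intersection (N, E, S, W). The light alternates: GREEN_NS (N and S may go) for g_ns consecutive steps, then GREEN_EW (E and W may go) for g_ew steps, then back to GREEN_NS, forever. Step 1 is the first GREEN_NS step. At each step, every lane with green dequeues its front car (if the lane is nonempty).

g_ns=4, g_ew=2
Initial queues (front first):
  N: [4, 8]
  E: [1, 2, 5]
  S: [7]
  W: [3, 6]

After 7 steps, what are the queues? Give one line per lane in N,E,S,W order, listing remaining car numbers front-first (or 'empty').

Step 1 [NS]: N:car4-GO,E:wait,S:car7-GO,W:wait | queues: N=1 E=3 S=0 W=2
Step 2 [NS]: N:car8-GO,E:wait,S:empty,W:wait | queues: N=0 E=3 S=0 W=2
Step 3 [NS]: N:empty,E:wait,S:empty,W:wait | queues: N=0 E=3 S=0 W=2
Step 4 [NS]: N:empty,E:wait,S:empty,W:wait | queues: N=0 E=3 S=0 W=2
Step 5 [EW]: N:wait,E:car1-GO,S:wait,W:car3-GO | queues: N=0 E=2 S=0 W=1
Step 6 [EW]: N:wait,E:car2-GO,S:wait,W:car6-GO | queues: N=0 E=1 S=0 W=0
Step 7 [NS]: N:empty,E:wait,S:empty,W:wait | queues: N=0 E=1 S=0 W=0

N: empty
E: 5
S: empty
W: empty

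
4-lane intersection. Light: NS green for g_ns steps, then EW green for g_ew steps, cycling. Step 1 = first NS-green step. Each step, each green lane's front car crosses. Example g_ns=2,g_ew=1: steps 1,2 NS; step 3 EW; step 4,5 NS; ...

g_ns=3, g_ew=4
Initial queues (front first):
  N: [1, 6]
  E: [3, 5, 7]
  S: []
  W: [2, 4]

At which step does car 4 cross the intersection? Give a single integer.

Step 1 [NS]: N:car1-GO,E:wait,S:empty,W:wait | queues: N=1 E=3 S=0 W=2
Step 2 [NS]: N:car6-GO,E:wait,S:empty,W:wait | queues: N=0 E=3 S=0 W=2
Step 3 [NS]: N:empty,E:wait,S:empty,W:wait | queues: N=0 E=3 S=0 W=2
Step 4 [EW]: N:wait,E:car3-GO,S:wait,W:car2-GO | queues: N=0 E=2 S=0 W=1
Step 5 [EW]: N:wait,E:car5-GO,S:wait,W:car4-GO | queues: N=0 E=1 S=0 W=0
Step 6 [EW]: N:wait,E:car7-GO,S:wait,W:empty | queues: N=0 E=0 S=0 W=0
Car 4 crosses at step 5

5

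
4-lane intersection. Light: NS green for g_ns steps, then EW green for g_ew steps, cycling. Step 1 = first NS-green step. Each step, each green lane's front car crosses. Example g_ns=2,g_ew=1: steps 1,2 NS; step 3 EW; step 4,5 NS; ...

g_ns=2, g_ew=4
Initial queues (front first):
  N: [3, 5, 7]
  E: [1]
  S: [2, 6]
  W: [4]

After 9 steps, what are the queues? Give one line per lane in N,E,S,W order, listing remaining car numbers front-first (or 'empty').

Step 1 [NS]: N:car3-GO,E:wait,S:car2-GO,W:wait | queues: N=2 E=1 S=1 W=1
Step 2 [NS]: N:car5-GO,E:wait,S:car6-GO,W:wait | queues: N=1 E=1 S=0 W=1
Step 3 [EW]: N:wait,E:car1-GO,S:wait,W:car4-GO | queues: N=1 E=0 S=0 W=0
Step 4 [EW]: N:wait,E:empty,S:wait,W:empty | queues: N=1 E=0 S=0 W=0
Step 5 [EW]: N:wait,E:empty,S:wait,W:empty | queues: N=1 E=0 S=0 W=0
Step 6 [EW]: N:wait,E:empty,S:wait,W:empty | queues: N=1 E=0 S=0 W=0
Step 7 [NS]: N:car7-GO,E:wait,S:empty,W:wait | queues: N=0 E=0 S=0 W=0

N: empty
E: empty
S: empty
W: empty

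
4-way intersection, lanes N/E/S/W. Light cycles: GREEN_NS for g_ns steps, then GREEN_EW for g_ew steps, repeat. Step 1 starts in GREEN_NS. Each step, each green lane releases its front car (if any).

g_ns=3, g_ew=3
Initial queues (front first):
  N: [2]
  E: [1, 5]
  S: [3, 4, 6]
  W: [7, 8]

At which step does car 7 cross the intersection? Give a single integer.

Step 1 [NS]: N:car2-GO,E:wait,S:car3-GO,W:wait | queues: N=0 E=2 S=2 W=2
Step 2 [NS]: N:empty,E:wait,S:car4-GO,W:wait | queues: N=0 E=2 S=1 W=2
Step 3 [NS]: N:empty,E:wait,S:car6-GO,W:wait | queues: N=0 E=2 S=0 W=2
Step 4 [EW]: N:wait,E:car1-GO,S:wait,W:car7-GO | queues: N=0 E=1 S=0 W=1
Step 5 [EW]: N:wait,E:car5-GO,S:wait,W:car8-GO | queues: N=0 E=0 S=0 W=0
Car 7 crosses at step 4

4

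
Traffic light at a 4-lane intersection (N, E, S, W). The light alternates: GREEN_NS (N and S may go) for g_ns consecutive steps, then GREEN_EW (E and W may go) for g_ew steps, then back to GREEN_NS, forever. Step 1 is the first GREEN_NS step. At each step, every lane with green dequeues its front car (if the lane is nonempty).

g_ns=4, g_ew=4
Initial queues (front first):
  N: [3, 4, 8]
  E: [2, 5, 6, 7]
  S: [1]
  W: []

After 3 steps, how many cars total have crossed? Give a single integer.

Answer: 4

Derivation:
Step 1 [NS]: N:car3-GO,E:wait,S:car1-GO,W:wait | queues: N=2 E=4 S=0 W=0
Step 2 [NS]: N:car4-GO,E:wait,S:empty,W:wait | queues: N=1 E=4 S=0 W=0
Step 3 [NS]: N:car8-GO,E:wait,S:empty,W:wait | queues: N=0 E=4 S=0 W=0
Cars crossed by step 3: 4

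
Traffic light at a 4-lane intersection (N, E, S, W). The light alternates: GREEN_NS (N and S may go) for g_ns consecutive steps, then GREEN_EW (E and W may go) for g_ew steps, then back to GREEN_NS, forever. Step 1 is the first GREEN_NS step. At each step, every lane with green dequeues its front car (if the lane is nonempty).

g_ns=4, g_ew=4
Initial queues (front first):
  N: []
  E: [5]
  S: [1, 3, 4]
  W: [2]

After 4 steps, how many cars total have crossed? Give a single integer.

Step 1 [NS]: N:empty,E:wait,S:car1-GO,W:wait | queues: N=0 E=1 S=2 W=1
Step 2 [NS]: N:empty,E:wait,S:car3-GO,W:wait | queues: N=0 E=1 S=1 W=1
Step 3 [NS]: N:empty,E:wait,S:car4-GO,W:wait | queues: N=0 E=1 S=0 W=1
Step 4 [NS]: N:empty,E:wait,S:empty,W:wait | queues: N=0 E=1 S=0 W=1
Cars crossed by step 4: 3

Answer: 3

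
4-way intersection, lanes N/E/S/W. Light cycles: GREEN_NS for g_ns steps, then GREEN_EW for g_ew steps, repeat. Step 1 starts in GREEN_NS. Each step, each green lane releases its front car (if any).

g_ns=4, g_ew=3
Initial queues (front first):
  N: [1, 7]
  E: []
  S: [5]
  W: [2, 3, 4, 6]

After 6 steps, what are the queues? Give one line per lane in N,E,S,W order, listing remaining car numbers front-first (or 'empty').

Step 1 [NS]: N:car1-GO,E:wait,S:car5-GO,W:wait | queues: N=1 E=0 S=0 W=4
Step 2 [NS]: N:car7-GO,E:wait,S:empty,W:wait | queues: N=0 E=0 S=0 W=4
Step 3 [NS]: N:empty,E:wait,S:empty,W:wait | queues: N=0 E=0 S=0 W=4
Step 4 [NS]: N:empty,E:wait,S:empty,W:wait | queues: N=0 E=0 S=0 W=4
Step 5 [EW]: N:wait,E:empty,S:wait,W:car2-GO | queues: N=0 E=0 S=0 W=3
Step 6 [EW]: N:wait,E:empty,S:wait,W:car3-GO | queues: N=0 E=0 S=0 W=2

N: empty
E: empty
S: empty
W: 4 6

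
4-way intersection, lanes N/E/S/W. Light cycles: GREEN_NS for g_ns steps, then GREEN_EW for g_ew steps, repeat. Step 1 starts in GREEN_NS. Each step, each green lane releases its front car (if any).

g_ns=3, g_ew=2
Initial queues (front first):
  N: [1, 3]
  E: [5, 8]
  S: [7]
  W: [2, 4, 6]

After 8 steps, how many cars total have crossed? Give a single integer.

Answer: 7

Derivation:
Step 1 [NS]: N:car1-GO,E:wait,S:car7-GO,W:wait | queues: N=1 E=2 S=0 W=3
Step 2 [NS]: N:car3-GO,E:wait,S:empty,W:wait | queues: N=0 E=2 S=0 W=3
Step 3 [NS]: N:empty,E:wait,S:empty,W:wait | queues: N=0 E=2 S=0 W=3
Step 4 [EW]: N:wait,E:car5-GO,S:wait,W:car2-GO | queues: N=0 E=1 S=0 W=2
Step 5 [EW]: N:wait,E:car8-GO,S:wait,W:car4-GO | queues: N=0 E=0 S=0 W=1
Step 6 [NS]: N:empty,E:wait,S:empty,W:wait | queues: N=0 E=0 S=0 W=1
Step 7 [NS]: N:empty,E:wait,S:empty,W:wait | queues: N=0 E=0 S=0 W=1
Step 8 [NS]: N:empty,E:wait,S:empty,W:wait | queues: N=0 E=0 S=0 W=1
Cars crossed by step 8: 7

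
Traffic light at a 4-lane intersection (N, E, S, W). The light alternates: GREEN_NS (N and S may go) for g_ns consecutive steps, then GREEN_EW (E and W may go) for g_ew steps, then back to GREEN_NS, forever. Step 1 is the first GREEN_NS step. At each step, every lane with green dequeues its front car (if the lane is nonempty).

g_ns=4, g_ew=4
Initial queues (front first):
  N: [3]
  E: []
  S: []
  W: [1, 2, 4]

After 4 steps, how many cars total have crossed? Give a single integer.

Step 1 [NS]: N:car3-GO,E:wait,S:empty,W:wait | queues: N=0 E=0 S=0 W=3
Step 2 [NS]: N:empty,E:wait,S:empty,W:wait | queues: N=0 E=0 S=0 W=3
Step 3 [NS]: N:empty,E:wait,S:empty,W:wait | queues: N=0 E=0 S=0 W=3
Step 4 [NS]: N:empty,E:wait,S:empty,W:wait | queues: N=0 E=0 S=0 W=3
Cars crossed by step 4: 1

Answer: 1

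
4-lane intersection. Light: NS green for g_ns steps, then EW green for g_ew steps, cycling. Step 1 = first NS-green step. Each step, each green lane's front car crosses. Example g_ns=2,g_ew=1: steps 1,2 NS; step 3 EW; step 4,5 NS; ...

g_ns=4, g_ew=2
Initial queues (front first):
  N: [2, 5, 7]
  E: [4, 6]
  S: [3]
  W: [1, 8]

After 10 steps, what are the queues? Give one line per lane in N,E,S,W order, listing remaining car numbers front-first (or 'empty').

Step 1 [NS]: N:car2-GO,E:wait,S:car3-GO,W:wait | queues: N=2 E=2 S=0 W=2
Step 2 [NS]: N:car5-GO,E:wait,S:empty,W:wait | queues: N=1 E=2 S=0 W=2
Step 3 [NS]: N:car7-GO,E:wait,S:empty,W:wait | queues: N=0 E=2 S=0 W=2
Step 4 [NS]: N:empty,E:wait,S:empty,W:wait | queues: N=0 E=2 S=0 W=2
Step 5 [EW]: N:wait,E:car4-GO,S:wait,W:car1-GO | queues: N=0 E=1 S=0 W=1
Step 6 [EW]: N:wait,E:car6-GO,S:wait,W:car8-GO | queues: N=0 E=0 S=0 W=0

N: empty
E: empty
S: empty
W: empty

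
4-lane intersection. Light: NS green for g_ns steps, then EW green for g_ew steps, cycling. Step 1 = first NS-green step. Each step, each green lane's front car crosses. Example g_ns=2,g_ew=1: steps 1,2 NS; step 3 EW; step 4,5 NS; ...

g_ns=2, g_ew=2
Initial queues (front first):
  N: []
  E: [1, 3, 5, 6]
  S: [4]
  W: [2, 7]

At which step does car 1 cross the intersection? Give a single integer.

Step 1 [NS]: N:empty,E:wait,S:car4-GO,W:wait | queues: N=0 E=4 S=0 W=2
Step 2 [NS]: N:empty,E:wait,S:empty,W:wait | queues: N=0 E=4 S=0 W=2
Step 3 [EW]: N:wait,E:car1-GO,S:wait,W:car2-GO | queues: N=0 E=3 S=0 W=1
Step 4 [EW]: N:wait,E:car3-GO,S:wait,W:car7-GO | queues: N=0 E=2 S=0 W=0
Step 5 [NS]: N:empty,E:wait,S:empty,W:wait | queues: N=0 E=2 S=0 W=0
Step 6 [NS]: N:empty,E:wait,S:empty,W:wait | queues: N=0 E=2 S=0 W=0
Step 7 [EW]: N:wait,E:car5-GO,S:wait,W:empty | queues: N=0 E=1 S=0 W=0
Step 8 [EW]: N:wait,E:car6-GO,S:wait,W:empty | queues: N=0 E=0 S=0 W=0
Car 1 crosses at step 3

3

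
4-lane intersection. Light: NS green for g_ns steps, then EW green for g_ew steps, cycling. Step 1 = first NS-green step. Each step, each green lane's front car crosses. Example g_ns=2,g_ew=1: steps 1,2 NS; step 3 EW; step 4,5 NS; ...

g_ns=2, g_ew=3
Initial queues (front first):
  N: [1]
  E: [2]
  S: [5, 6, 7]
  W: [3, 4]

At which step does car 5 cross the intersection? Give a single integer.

Step 1 [NS]: N:car1-GO,E:wait,S:car5-GO,W:wait | queues: N=0 E=1 S=2 W=2
Step 2 [NS]: N:empty,E:wait,S:car6-GO,W:wait | queues: N=0 E=1 S=1 W=2
Step 3 [EW]: N:wait,E:car2-GO,S:wait,W:car3-GO | queues: N=0 E=0 S=1 W=1
Step 4 [EW]: N:wait,E:empty,S:wait,W:car4-GO | queues: N=0 E=0 S=1 W=0
Step 5 [EW]: N:wait,E:empty,S:wait,W:empty | queues: N=0 E=0 S=1 W=0
Step 6 [NS]: N:empty,E:wait,S:car7-GO,W:wait | queues: N=0 E=0 S=0 W=0
Car 5 crosses at step 1

1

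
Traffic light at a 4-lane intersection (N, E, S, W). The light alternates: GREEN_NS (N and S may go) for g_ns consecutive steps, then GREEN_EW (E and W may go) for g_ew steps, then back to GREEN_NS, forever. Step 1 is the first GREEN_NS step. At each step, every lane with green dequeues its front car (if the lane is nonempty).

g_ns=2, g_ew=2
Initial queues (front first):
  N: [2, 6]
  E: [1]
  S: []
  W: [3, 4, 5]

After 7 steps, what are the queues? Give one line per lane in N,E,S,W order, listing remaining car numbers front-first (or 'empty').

Step 1 [NS]: N:car2-GO,E:wait,S:empty,W:wait | queues: N=1 E=1 S=0 W=3
Step 2 [NS]: N:car6-GO,E:wait,S:empty,W:wait | queues: N=0 E=1 S=0 W=3
Step 3 [EW]: N:wait,E:car1-GO,S:wait,W:car3-GO | queues: N=0 E=0 S=0 W=2
Step 4 [EW]: N:wait,E:empty,S:wait,W:car4-GO | queues: N=0 E=0 S=0 W=1
Step 5 [NS]: N:empty,E:wait,S:empty,W:wait | queues: N=0 E=0 S=0 W=1
Step 6 [NS]: N:empty,E:wait,S:empty,W:wait | queues: N=0 E=0 S=0 W=1
Step 7 [EW]: N:wait,E:empty,S:wait,W:car5-GO | queues: N=0 E=0 S=0 W=0

N: empty
E: empty
S: empty
W: empty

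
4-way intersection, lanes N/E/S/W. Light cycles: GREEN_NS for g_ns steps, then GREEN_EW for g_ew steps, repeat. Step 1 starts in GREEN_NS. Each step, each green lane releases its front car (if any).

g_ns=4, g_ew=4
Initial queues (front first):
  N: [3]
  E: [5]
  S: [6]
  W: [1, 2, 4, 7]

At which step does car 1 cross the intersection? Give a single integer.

Step 1 [NS]: N:car3-GO,E:wait,S:car6-GO,W:wait | queues: N=0 E=1 S=0 W=4
Step 2 [NS]: N:empty,E:wait,S:empty,W:wait | queues: N=0 E=1 S=0 W=4
Step 3 [NS]: N:empty,E:wait,S:empty,W:wait | queues: N=0 E=1 S=0 W=4
Step 4 [NS]: N:empty,E:wait,S:empty,W:wait | queues: N=0 E=1 S=0 W=4
Step 5 [EW]: N:wait,E:car5-GO,S:wait,W:car1-GO | queues: N=0 E=0 S=0 W=3
Step 6 [EW]: N:wait,E:empty,S:wait,W:car2-GO | queues: N=0 E=0 S=0 W=2
Step 7 [EW]: N:wait,E:empty,S:wait,W:car4-GO | queues: N=0 E=0 S=0 W=1
Step 8 [EW]: N:wait,E:empty,S:wait,W:car7-GO | queues: N=0 E=0 S=0 W=0
Car 1 crosses at step 5

5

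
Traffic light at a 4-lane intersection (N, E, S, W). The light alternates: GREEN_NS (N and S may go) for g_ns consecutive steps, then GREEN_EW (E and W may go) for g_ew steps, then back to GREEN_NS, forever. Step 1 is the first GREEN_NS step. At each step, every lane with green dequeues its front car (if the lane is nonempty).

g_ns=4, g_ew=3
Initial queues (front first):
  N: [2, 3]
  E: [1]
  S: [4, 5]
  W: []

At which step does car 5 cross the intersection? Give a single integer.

Step 1 [NS]: N:car2-GO,E:wait,S:car4-GO,W:wait | queues: N=1 E=1 S=1 W=0
Step 2 [NS]: N:car3-GO,E:wait,S:car5-GO,W:wait | queues: N=0 E=1 S=0 W=0
Step 3 [NS]: N:empty,E:wait,S:empty,W:wait | queues: N=0 E=1 S=0 W=0
Step 4 [NS]: N:empty,E:wait,S:empty,W:wait | queues: N=0 E=1 S=0 W=0
Step 5 [EW]: N:wait,E:car1-GO,S:wait,W:empty | queues: N=0 E=0 S=0 W=0
Car 5 crosses at step 2

2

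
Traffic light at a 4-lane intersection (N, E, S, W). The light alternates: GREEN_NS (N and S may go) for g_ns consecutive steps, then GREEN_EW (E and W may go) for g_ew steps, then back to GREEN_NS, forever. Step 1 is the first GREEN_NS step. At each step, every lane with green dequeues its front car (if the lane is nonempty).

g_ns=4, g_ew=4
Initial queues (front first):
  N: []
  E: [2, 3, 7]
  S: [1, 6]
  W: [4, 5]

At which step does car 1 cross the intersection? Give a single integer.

Step 1 [NS]: N:empty,E:wait,S:car1-GO,W:wait | queues: N=0 E=3 S=1 W=2
Step 2 [NS]: N:empty,E:wait,S:car6-GO,W:wait | queues: N=0 E=3 S=0 W=2
Step 3 [NS]: N:empty,E:wait,S:empty,W:wait | queues: N=0 E=3 S=0 W=2
Step 4 [NS]: N:empty,E:wait,S:empty,W:wait | queues: N=0 E=3 S=0 W=2
Step 5 [EW]: N:wait,E:car2-GO,S:wait,W:car4-GO | queues: N=0 E=2 S=0 W=1
Step 6 [EW]: N:wait,E:car3-GO,S:wait,W:car5-GO | queues: N=0 E=1 S=0 W=0
Step 7 [EW]: N:wait,E:car7-GO,S:wait,W:empty | queues: N=0 E=0 S=0 W=0
Car 1 crosses at step 1

1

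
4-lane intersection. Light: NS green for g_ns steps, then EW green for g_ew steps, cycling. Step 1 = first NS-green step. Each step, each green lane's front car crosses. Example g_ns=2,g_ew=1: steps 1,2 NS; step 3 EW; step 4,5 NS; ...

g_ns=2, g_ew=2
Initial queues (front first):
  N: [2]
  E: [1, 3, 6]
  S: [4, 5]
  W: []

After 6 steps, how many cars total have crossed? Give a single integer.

Step 1 [NS]: N:car2-GO,E:wait,S:car4-GO,W:wait | queues: N=0 E=3 S=1 W=0
Step 2 [NS]: N:empty,E:wait,S:car5-GO,W:wait | queues: N=0 E=3 S=0 W=0
Step 3 [EW]: N:wait,E:car1-GO,S:wait,W:empty | queues: N=0 E=2 S=0 W=0
Step 4 [EW]: N:wait,E:car3-GO,S:wait,W:empty | queues: N=0 E=1 S=0 W=0
Step 5 [NS]: N:empty,E:wait,S:empty,W:wait | queues: N=0 E=1 S=0 W=0
Step 6 [NS]: N:empty,E:wait,S:empty,W:wait | queues: N=0 E=1 S=0 W=0
Cars crossed by step 6: 5

Answer: 5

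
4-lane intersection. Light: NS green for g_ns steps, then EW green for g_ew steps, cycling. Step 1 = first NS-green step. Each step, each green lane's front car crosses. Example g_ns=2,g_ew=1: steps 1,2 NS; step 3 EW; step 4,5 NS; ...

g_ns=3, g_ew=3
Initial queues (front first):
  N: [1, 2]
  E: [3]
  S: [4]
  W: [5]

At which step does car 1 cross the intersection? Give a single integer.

Step 1 [NS]: N:car1-GO,E:wait,S:car4-GO,W:wait | queues: N=1 E=1 S=0 W=1
Step 2 [NS]: N:car2-GO,E:wait,S:empty,W:wait | queues: N=0 E=1 S=0 W=1
Step 3 [NS]: N:empty,E:wait,S:empty,W:wait | queues: N=0 E=1 S=0 W=1
Step 4 [EW]: N:wait,E:car3-GO,S:wait,W:car5-GO | queues: N=0 E=0 S=0 W=0
Car 1 crosses at step 1

1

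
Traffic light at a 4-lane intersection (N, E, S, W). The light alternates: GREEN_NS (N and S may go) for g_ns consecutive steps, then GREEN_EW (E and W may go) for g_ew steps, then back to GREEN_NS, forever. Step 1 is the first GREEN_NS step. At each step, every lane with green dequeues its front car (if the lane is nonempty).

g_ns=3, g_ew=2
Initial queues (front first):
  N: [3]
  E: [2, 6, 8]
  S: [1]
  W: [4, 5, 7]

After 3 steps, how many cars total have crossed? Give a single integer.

Step 1 [NS]: N:car3-GO,E:wait,S:car1-GO,W:wait | queues: N=0 E=3 S=0 W=3
Step 2 [NS]: N:empty,E:wait,S:empty,W:wait | queues: N=0 E=3 S=0 W=3
Step 3 [NS]: N:empty,E:wait,S:empty,W:wait | queues: N=0 E=3 S=0 W=3
Cars crossed by step 3: 2

Answer: 2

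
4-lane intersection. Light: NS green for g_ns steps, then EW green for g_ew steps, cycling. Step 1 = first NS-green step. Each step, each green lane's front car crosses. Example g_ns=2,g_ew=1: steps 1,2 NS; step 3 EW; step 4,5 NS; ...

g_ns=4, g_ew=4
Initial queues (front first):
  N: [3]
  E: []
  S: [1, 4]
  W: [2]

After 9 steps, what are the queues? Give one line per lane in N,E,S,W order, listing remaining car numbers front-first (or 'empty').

Step 1 [NS]: N:car3-GO,E:wait,S:car1-GO,W:wait | queues: N=0 E=0 S=1 W=1
Step 2 [NS]: N:empty,E:wait,S:car4-GO,W:wait | queues: N=0 E=0 S=0 W=1
Step 3 [NS]: N:empty,E:wait,S:empty,W:wait | queues: N=0 E=0 S=0 W=1
Step 4 [NS]: N:empty,E:wait,S:empty,W:wait | queues: N=0 E=0 S=0 W=1
Step 5 [EW]: N:wait,E:empty,S:wait,W:car2-GO | queues: N=0 E=0 S=0 W=0

N: empty
E: empty
S: empty
W: empty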